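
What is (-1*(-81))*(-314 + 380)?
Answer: 5346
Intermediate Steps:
(-1*(-81))*(-314 + 380) = 81*66 = 5346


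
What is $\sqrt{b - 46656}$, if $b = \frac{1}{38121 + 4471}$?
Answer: $\frac{i \sqrt{43717791722}}{968} \approx 216.0 i$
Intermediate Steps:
$b = \frac{1}{42592} \approx 2.3479 \cdot 10^{-5}$
$\sqrt{b - 46656} = \sqrt{\frac{1}{42592} - 46656} = \sqrt{- \frac{1987172351}{42592}} = \frac{i \sqrt{43717791722}}{968}$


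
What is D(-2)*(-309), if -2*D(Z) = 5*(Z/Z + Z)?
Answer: -1545/2 ≈ -772.50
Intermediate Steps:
D(Z) = -5/2 - 5*Z/2 (D(Z) = -5*(Z/Z + Z)/2 = -5*(1 + Z)/2 = -(5 + 5*Z)/2 = -5/2 - 5*Z/2)
D(-2)*(-309) = (-5/2 - 5/2*(-2))*(-309) = (-5/2 + 5)*(-309) = (5/2)*(-309) = -1545/2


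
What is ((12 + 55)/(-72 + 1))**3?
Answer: -300763/357911 ≈ -0.84033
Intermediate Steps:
((12 + 55)/(-72 + 1))**3 = (67/(-71))**3 = (67*(-1/71))**3 = (-67/71)**3 = -300763/357911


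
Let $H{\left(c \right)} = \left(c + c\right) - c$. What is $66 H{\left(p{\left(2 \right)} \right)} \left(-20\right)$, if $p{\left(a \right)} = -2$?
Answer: $2640$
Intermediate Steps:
$H{\left(c \right)} = c$ ($H{\left(c \right)} = 2 c - c = c$)
$66 H{\left(p{\left(2 \right)} \right)} \left(-20\right) = 66 \left(-2\right) \left(-20\right) = \left(-132\right) \left(-20\right) = 2640$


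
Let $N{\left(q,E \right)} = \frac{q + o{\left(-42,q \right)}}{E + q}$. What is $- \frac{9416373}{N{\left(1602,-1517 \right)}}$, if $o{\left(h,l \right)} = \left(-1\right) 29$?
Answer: $- \frac{800391705}{1573} \approx -5.0883 \cdot 10^{5}$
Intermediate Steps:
$o{\left(h,l \right)} = -29$
$N{\left(q,E \right)} = \frac{-29 + q}{E + q}$ ($N{\left(q,E \right)} = \frac{q - 29}{E + q} = \frac{-29 + q}{E + q}$)
$- \frac{9416373}{N{\left(1602,-1517 \right)}} = - \frac{9416373}{\frac{1}{-1517 + 1602} \left(-29 + 1602\right)} = - \frac{9416373}{\frac{1}{85} \cdot 1573} = - \frac{9416373}{\frac{1573}{85}} = \left(-9416373\right) \frac{85}{1573} = - \frac{800391705}{1573}$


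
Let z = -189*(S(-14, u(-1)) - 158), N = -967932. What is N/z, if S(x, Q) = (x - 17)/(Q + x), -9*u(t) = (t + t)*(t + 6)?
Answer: -1782224/54147 ≈ -32.915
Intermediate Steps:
u(t) = -2*t*(6 + t)/9 (u(t) = -(t + t)*(t + 6)/9 = -2*t*(6 + t)/9)
S(x, Q) = (-17 + x)/(Q + x)
z = 3411261/116 (z = -189*((-17 - 14)/(-2/9*(-1)*(6 - 1) - 14) - 158) = -189*(-31/(-2/9*(-1)*5 - 14) - 158) = -189*(-31/(10/9 - 14) - 158) = -189*(-31/(-116/9) - 158) = -189*(-9/116*(-31) - 158) = -189*(279/116 - 158) = -189*(-18049/116) = 3411261/116 ≈ 29407.)
N/z = -967932/3411261/116 = -967932*116/3411261 = -1782224/54147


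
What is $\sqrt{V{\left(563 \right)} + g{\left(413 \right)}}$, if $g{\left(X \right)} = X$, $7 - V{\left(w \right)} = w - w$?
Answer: $2 \sqrt{105} \approx 20.494$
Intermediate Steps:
$V{\left(w \right)} = 7$ ($V{\left(w \right)} = 7 - \left(w - w\right) = 7 - 0 = 7 + 0 = 7$)
$\sqrt{V{\left(563 \right)} + g{\left(413 \right)}} = \sqrt{7 + 413} = \sqrt{420} = 2 \sqrt{105}$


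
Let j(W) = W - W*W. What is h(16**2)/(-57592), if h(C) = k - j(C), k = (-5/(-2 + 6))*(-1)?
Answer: -261125/230368 ≈ -1.1335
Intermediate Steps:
j(W) = W - W**2
k = 5/4 (k = (-5/4)*(-1) = ((1/4)*(-5))*(-1) = -5/4*(-1) = 5/4 ≈ 1.2500)
h(C) = 5/4 - C*(1 - C)
h(16**2)/(-57592) = (5/4 + (16**2)**2 - 1*16**2)/(-57592) = (5/4 + 256**2 - 1*256)*(-1/57592) = (5/4 + 65536 - 256)*(-1/57592) = (261125/4)*(-1/57592) = -261125/230368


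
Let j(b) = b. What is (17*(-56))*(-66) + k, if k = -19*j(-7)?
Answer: 62965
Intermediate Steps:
k = 133 (k = -19*(-7) = 133)
(17*(-56))*(-66) + k = (17*(-56))*(-66) + 133 = -952*(-66) + 133 = 62832 + 133 = 62965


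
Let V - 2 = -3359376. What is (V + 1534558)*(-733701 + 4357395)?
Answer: -6612574790304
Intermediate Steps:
V = -3359374 (V = 2 - 3359376 = -3359374)
(V + 1534558)*(-733701 + 4357395) = (-3359374 + 1534558)*(-733701 + 4357395) = -1824816*3623694 = -6612574790304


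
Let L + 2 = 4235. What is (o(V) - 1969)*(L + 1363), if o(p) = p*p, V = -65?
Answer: 12624576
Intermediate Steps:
L = 4233 (L = -2 + 4235 = 4233)
o(p) = p**2
(o(V) - 1969)*(L + 1363) = ((-65)**2 - 1969)*(4233 + 1363) = (4225 - 1969)*5596 = 2256*5596 = 12624576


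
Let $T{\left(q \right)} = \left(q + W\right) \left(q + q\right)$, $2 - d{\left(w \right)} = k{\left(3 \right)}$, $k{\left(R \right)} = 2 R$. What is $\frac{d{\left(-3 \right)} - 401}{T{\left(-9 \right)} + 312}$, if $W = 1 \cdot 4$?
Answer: $- \frac{135}{134} \approx -1.0075$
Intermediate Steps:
$W = 4$
$d{\left(w \right)} = -4$ ($d{\left(w \right)} = 2 - 2 \cdot 3 = 2 - 6 = -4$)
$T{\left(q \right)} = 2 q \left(4 + q\right)$ ($T{\left(q \right)} = \left(q + 4\right) \left(q + q\right) = \left(4 + q\right) 2 q = 2 q \left(4 + q\right)$)
$\frac{d{\left(-3 \right)} - 401}{T{\left(-9 \right)} + 312} = \frac{-4 - 401}{2 \left(-9\right) \left(4 - 9\right) + 312} = - \frac{405}{2 \left(-9\right) \left(-5\right) + 312} = - \frac{405}{90 + 312} = - \frac{405}{402} = \left(-405\right) \frac{1}{402} = - \frac{135}{134}$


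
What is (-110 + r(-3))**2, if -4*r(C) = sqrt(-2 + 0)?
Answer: (440 + I*sqrt(2))**2/16 ≈ 12100.0 + 77.782*I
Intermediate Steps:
r(C) = -I*sqrt(2)/4 (r(C) = -sqrt(-2 + 0)/4 = -I*sqrt(2)/4)
(-110 + r(-3))**2 = (-110 - I*sqrt(2)/4)**2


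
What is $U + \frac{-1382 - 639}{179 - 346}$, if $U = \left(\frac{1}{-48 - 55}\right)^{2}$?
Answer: $\frac{21440956}{1771703} \approx 12.102$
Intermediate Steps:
$U = \frac{1}{10609}$ ($U = \left(\frac{1}{-103}\right)^{2} = \left(- \frac{1}{103}\right)^{2} = \frac{1}{10609} \approx 9.426 \cdot 10^{-5}$)
$U + \frac{-1382 - 639}{179 - 346} = \frac{1}{10609} + \frac{-1382 - 639}{179 - 346} = \frac{1}{10609} - \frac{2021}{-167} = \frac{1}{10609} - - \frac{2021}{167} = \frac{1}{10609} + \frac{2021}{167} = \frac{21440956}{1771703}$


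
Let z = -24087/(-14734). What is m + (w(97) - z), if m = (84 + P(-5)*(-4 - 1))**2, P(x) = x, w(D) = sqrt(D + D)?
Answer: 175030567/14734 + sqrt(194) ≈ 11893.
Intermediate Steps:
w(D) = sqrt(2)*sqrt(D) (w(D) = sqrt(2*D) = sqrt(2)*sqrt(D))
z = 24087/14734 (z = -24087*(-1/14734) = 24087/14734 ≈ 1.6348)
m = 11881 (m = (84 - 5*(-4 - 1))**2 = (84 - 5*(-5))**2 = (84 + 25)**2 = 109**2 = 11881)
m + (w(97) - z) = 11881 + (sqrt(2)*sqrt(97) - 1*24087/14734) = 11881 + (sqrt(194) - 24087/14734) = 11881 + (-24087/14734 + sqrt(194)) = 175030567/14734 + sqrt(194)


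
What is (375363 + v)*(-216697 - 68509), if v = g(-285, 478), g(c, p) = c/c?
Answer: -107056064984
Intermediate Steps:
g(c, p) = 1
v = 1
(375363 + v)*(-216697 - 68509) = (375363 + 1)*(-216697 - 68509) = 375364*(-285206) = -107056064984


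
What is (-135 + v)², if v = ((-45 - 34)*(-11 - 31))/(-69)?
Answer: 17732521/529 ≈ 33521.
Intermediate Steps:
v = -1106/23 (v = -79*(-42)*(-1/69) = 3318*(-1/69) = -1106/23 ≈ -48.087)
(-135 + v)² = (-135 - 1106/23)² = (-4211/23)² = 17732521/529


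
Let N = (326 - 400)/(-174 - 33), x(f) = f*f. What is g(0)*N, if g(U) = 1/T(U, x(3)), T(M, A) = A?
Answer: 74/1863 ≈ 0.039721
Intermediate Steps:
x(f) = f**2
g(U) = 1/9 (g(U) = 1/(3**2) = 1/9)
N = 74/207 (N = -74/(-207) = -74*(-1/207) = 74/207 ≈ 0.35749)
g(0)*N = (1/9)*(74/207) = 74/1863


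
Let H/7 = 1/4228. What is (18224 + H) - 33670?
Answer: -9329383/604 ≈ -15446.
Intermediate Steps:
H = 1/604 (H = 7/4228 = 7*(1/4228) = 1/604 ≈ 0.0016556)
(18224 + H) - 33670 = (18224 + 1/604) - 33670 = 11007297/604 - 33670 = -9329383/604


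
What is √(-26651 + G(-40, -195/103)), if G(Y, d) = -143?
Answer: I*√26794 ≈ 163.69*I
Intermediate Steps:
√(-26651 + G(-40, -195/103)) = √(-26651 - 143) = √(-26794) = I*√26794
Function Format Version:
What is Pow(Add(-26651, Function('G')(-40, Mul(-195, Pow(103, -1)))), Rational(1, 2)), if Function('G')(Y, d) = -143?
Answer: Mul(I, Pow(26794, Rational(1, 2))) ≈ Mul(163.69, I)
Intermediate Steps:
Pow(Add(-26651, Function('G')(-40, Mul(-195, Pow(103, -1)))), Rational(1, 2)) = Pow(Add(-26651, -143), Rational(1, 2)) = Pow(-26794, Rational(1, 2)) = Mul(I, Pow(26794, Rational(1, 2)))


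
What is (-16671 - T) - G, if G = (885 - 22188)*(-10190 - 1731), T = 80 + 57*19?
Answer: -253970897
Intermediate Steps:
T = 1163 (T = 80 + 1083 = 1163)
G = 253953063 (G = -21303*(-11921) = 253953063)
(-16671 - T) - G = (-16671 - 1*1163) - 1*253953063 = (-16671 - 1163) - 253953063 = -17834 - 253953063 = -253970897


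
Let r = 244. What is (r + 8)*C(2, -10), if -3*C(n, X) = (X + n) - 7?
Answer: 1260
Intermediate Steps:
C(n, X) = 7/3 - X/3 - n/3 (C(n, X) = -((X + n) - 7)/3 = -(-7 + X + n)/3 = 7/3 - X/3 - n/3)
(r + 8)*C(2, -10) = (244 + 8)*(7/3 - ⅓*(-10) - ⅓*2) = 252*(7/3 + 10/3 - ⅔) = 252*5 = 1260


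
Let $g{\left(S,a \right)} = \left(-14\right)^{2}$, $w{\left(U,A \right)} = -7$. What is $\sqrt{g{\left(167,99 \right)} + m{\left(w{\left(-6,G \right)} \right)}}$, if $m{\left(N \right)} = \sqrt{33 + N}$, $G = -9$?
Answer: $\sqrt{196 + \sqrt{26}} \approx 14.181$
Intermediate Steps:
$g{\left(S,a \right)} = 196$
$\sqrt{g{\left(167,99 \right)} + m{\left(w{\left(-6,G \right)} \right)}} = \sqrt{196 + \sqrt{33 - 7}} = \sqrt{196 + \sqrt{26}}$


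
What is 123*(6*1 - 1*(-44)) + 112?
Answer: 6262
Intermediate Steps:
123*(6*1 - 1*(-44)) + 112 = 123*(6 + 44) + 112 = 123*50 + 112 = 6150 + 112 = 6262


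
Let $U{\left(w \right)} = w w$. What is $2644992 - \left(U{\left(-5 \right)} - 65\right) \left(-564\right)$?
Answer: $2622432$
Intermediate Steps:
$U{\left(w \right)} = w^{2}$
$2644992 - \left(U{\left(-5 \right)} - 65\right) \left(-564\right) = 2644992 - \left(\left(-5\right)^{2} - 65\right) \left(-564\right) = 2644992 - \left(25 - 65\right) \left(-564\right) = 2644992 - \left(-40\right) \left(-564\right) = 2644992 - 22560 = 2622432$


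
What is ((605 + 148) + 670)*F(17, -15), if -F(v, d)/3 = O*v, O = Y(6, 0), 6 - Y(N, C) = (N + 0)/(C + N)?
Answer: -362865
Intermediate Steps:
Y(N, C) = 6 - N/(C + N) (Y(N, C) = 6 - (N + 0)/(C + N) = 6 - N/(C + N))
O = 5 (O = (5*6 + 6*0)/(0 + 6) = (30 + 0)/6 = (⅙)*30 = 5)
F(v, d) = -15*v
((605 + 148) + 670)*F(17, -15) = ((605 + 148) + 670)*(-15*17) = (753 + 670)*(-255) = 1423*(-255) = -362865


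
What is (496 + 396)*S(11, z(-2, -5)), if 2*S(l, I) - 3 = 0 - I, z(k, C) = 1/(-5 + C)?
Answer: 6913/5 ≈ 1382.6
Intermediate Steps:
S(l, I) = 3/2 - I/2 (S(l, I) = 3/2 + (0 - I)/2 = 3/2 + (-I)/2 = 3/2 - I/2)
(496 + 396)*S(11, z(-2, -5)) = (496 + 396)*(3/2 - 1/(2*(-5 - 5))) = 892*(3/2 - ½/(-10)) = 892*(3/2 - ½*(-⅒)) = 892*(3/2 + 1/20) = 892*(31/20) = 6913/5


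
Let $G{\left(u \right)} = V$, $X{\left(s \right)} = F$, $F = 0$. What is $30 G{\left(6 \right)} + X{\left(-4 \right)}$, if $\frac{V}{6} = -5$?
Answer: $-900$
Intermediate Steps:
$X{\left(s \right)} = 0$
$V = -30$ ($V = 6 \left(-5\right) = -30$)
$G{\left(u \right)} = -30$
$30 G{\left(6 \right)} + X{\left(-4 \right)} = 30 \left(-30\right) + 0 = -900 + 0 = -900$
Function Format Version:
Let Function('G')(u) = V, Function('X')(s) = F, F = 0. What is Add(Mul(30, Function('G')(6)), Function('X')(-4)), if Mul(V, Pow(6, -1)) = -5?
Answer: -900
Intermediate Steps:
Function('X')(s) = 0
V = -30 (V = Mul(6, -5) = -30)
Function('G')(u) = -30
Add(Mul(30, Function('G')(6)), Function('X')(-4)) = Add(Mul(30, -30), 0) = Add(-900, 0) = -900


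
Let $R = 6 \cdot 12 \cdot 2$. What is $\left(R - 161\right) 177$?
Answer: $-3009$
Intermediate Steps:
$R = 144$ ($R = 6 \cdot 24 = 144$)
$\left(R - 161\right) 177 = \left(144 - 161\right) 177 = \left(-17\right) 177 = -3009$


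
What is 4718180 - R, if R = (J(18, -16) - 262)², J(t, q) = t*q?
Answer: 4415680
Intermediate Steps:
J(t, q) = q*t
R = 302500 (R = (-16*18 - 262)² = (-288 - 262)² = (-550)² = 302500)
4718180 - R = 4718180 - 1*302500 = 4718180 - 302500 = 4415680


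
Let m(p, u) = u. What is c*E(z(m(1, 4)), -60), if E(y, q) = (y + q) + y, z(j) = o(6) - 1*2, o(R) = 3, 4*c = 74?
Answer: -1073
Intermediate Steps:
c = 37/2 (c = (1/4)*74 = 37/2 ≈ 18.500)
z(j) = 1 (z(j) = 3 - 1*2 = 3 - 2 = 1)
E(y, q) = q + 2*y (E(y, q) = (q + y) + y = q + 2*y)
c*E(z(m(1, 4)), -60) = 37*(-60 + 2*1)/2 = 37*(-60 + 2)/2 = (37/2)*(-58) = -1073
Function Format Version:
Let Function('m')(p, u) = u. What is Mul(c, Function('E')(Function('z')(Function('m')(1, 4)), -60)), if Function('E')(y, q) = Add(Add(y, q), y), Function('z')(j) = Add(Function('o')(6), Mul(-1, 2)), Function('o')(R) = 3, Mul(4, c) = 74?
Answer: -1073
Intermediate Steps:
c = Rational(37, 2) (c = Mul(Rational(1, 4), 74) = Rational(37, 2) ≈ 18.500)
Function('z')(j) = 1 (Function('z')(j) = Add(3, Mul(-1, 2)) = Add(3, -2) = 1)
Function('E')(y, q) = Add(q, Mul(2, y)) (Function('E')(y, q) = Add(Add(q, y), y) = Add(q, Mul(2, y)))
Mul(c, Function('E')(Function('z')(Function('m')(1, 4)), -60)) = Mul(Rational(37, 2), Add(-60, Mul(2, 1))) = Mul(Rational(37, 2), Add(-60, 2)) = Mul(Rational(37, 2), -58) = -1073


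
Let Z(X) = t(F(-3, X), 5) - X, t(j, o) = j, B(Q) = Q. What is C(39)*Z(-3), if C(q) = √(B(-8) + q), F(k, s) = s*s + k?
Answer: 9*√31 ≈ 50.110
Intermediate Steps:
F(k, s) = k + s² (F(k, s) = s² + k = k + s²)
Z(X) = -3 + X² - X (Z(X) = (-3 + X²) - X = -3 + X² - X)
C(q) = √(-8 + q)
C(39)*Z(-3) = √(-8 + 39)*(-3 + (-3)² - 1*(-3)) = √31*(-3 + 9 + 3) = √31*9 = 9*√31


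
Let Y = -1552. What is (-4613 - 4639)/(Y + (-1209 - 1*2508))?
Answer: 9252/5269 ≈ 1.7559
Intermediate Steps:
(-4613 - 4639)/(Y + (-1209 - 1*2508)) = (-4613 - 4639)/(-1552 + (-1209 - 1*2508)) = -9252/(-1552 + (-1209 - 2508)) = -9252/(-1552 - 3717) = -9252/(-5269) = -9252*(-1/5269) = 9252/5269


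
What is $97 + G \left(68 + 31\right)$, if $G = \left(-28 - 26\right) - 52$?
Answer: $-10397$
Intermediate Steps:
$G = -106$ ($G = -54 - 52 = -106$)
$97 + G \left(68 + 31\right) = 97 - 106 \left(68 + 31\right) = 97 - 10494 = -10397$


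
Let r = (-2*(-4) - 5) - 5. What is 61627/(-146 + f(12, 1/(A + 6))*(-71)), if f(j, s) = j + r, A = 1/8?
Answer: -61627/856 ≈ -71.994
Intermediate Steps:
A = 1/8 ≈ 0.12500
r = -2 (r = (8 - 5) - 5 = 3 - 5 = -2)
f(j, s) = -2 + j (f(j, s) = j - 2 = -2 + j)
61627/(-146 + f(12, 1/(A + 6))*(-71)) = 61627/(-146 + (-2 + 12)*(-71)) = 61627/(-146 + 10*(-71)) = 61627/(-146 - 710) = 61627/(-856) = 61627*(-1/856) = -61627/856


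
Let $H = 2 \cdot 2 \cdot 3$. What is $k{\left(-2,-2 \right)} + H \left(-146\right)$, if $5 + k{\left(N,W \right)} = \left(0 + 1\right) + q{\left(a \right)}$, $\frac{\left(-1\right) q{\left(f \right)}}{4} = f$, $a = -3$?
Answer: $-1744$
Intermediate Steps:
$q{\left(f \right)} = - 4 f$
$k{\left(N,W \right)} = 8$ ($k{\left(N,W \right)} = -5 + \left(\left(0 + 1\right) - -12\right) = -5 + \left(1 + 12\right) = -5 + 13 = 8$)
$H = 12$ ($H = 2 \cdot 6 = 12$)
$k{\left(-2,-2 \right)} + H \left(-146\right) = 8 + 12 \left(-146\right) = 8 - 1752 = -1744$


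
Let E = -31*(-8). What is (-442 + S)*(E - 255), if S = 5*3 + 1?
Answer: 2982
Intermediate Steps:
S = 16 (S = 15 + 1 = 16)
E = 248
(-442 + S)*(E - 255) = (-442 + 16)*(248 - 255) = -426*(-7) = 2982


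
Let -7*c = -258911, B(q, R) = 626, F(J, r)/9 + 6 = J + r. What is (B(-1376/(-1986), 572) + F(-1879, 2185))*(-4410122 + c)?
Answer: -101815322418/7 ≈ -1.4545e+10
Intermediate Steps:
F(J, r) = -54 + 9*J + 9*r (F(J, r) = -54 + 9*(J + r) = -54 + (9*J + 9*r) = -54 + 9*J + 9*r)
c = 258911/7 (c = -⅐*(-258911) = 258911/7 ≈ 36987.)
(B(-1376/(-1986), 572) + F(-1879, 2185))*(-4410122 + c) = (626 + (-54 + 9*(-1879) + 9*2185))*(-4410122 + 258911/7) = (626 + (-54 - 16911 + 19665))*(-30611943/7) = (626 + 2700)*(-30611943/7) = 3326*(-30611943/7) = -101815322418/7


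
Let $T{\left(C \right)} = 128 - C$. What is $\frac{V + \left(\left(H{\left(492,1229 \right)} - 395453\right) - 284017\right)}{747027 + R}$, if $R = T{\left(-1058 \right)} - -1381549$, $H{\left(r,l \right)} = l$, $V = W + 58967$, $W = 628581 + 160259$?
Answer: $\frac{84783}{1064881} \approx 0.079617$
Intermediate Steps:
$W = 788840$
$V = 847807$ ($V = 788840 + 58967 = 847807$)
$R = 1382735$ ($R = \left(128 - -1058\right) - -1381549 = \left(128 + 1058\right) + 1381549 = 1186 + 1381549 = 1382735$)
$\frac{V + \left(\left(H{\left(492,1229 \right)} - 395453\right) - 284017\right)}{747027 + R} = \frac{847807 + \left(\left(1229 - 395453\right) - 284017\right)}{747027 + 1382735} = \frac{847807 - 678241}{2129762} = \left(847807 - 678241\right) \frac{1}{2129762} = 169566 \cdot \frac{1}{2129762} = \frac{84783}{1064881}$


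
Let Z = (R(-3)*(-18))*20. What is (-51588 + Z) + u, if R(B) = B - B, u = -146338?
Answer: -197926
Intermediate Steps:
R(B) = 0
Z = 0 (Z = (0*(-18))*20 = 0*20 = 0)
(-51588 + Z) + u = (-51588 + 0) - 146338 = -51588 - 146338 = -197926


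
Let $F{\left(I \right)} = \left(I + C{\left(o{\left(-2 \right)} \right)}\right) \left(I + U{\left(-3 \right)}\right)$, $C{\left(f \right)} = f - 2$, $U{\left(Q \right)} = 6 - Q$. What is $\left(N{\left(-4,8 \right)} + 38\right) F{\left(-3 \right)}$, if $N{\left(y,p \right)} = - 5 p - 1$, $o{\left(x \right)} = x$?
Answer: $126$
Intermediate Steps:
$C{\left(f \right)} = -2 + f$
$F{\left(I \right)} = \left(-4 + I\right) \left(9 + I\right)$ ($F{\left(I \right)} = \left(I - 4\right) \left(I + \left(6 - -3\right)\right) = \left(I - 4\right) \left(I + \left(6 + 3\right)\right) = \left(-4 + I\right) \left(I + 9\right) = \left(-4 + I\right) \left(9 + I\right)$)
$N{\left(y,p \right)} = -1 - 5 p$
$\left(N{\left(-4,8 \right)} + 38\right) F{\left(-3 \right)} = \left(\left(-1 - 40\right) + 38\right) \left(-36 + \left(-3\right)^{2} + 5 \left(-3\right)\right) = \left(\left(-1 - 40\right) + 38\right) \left(-36 + 9 - 15\right) = \left(-41 + 38\right) \left(-42\right) = \left(-3\right) \left(-42\right) = 126$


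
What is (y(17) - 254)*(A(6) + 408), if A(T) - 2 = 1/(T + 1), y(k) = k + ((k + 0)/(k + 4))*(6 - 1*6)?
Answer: -680427/7 ≈ -97204.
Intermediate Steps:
y(k) = k (y(k) = k + (k/(4 + k))*(6 - 6) = k + (k/(4 + k))*0 = k + 0 = k)
A(T) = 2 + 1/(1 + T) (A(T) = 2 + 1/(T + 1) = 2 + 1/(1 + T))
(y(17) - 254)*(A(6) + 408) = (17 - 254)*((3 + 2*6)/(1 + 6) + 408) = -237*((3 + 12)/7 + 408) = -237*((⅐)*15 + 408) = -237*(15/7 + 408) = -237*2871/7 = -680427/7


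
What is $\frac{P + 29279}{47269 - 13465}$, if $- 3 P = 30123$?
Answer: $\frac{9619}{16902} \approx 0.5691$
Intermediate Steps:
$P = -10041$ ($P = \left(- \frac{1}{3}\right) 30123 = -10041$)
$\frac{P + 29279}{47269 - 13465} = \frac{-10041 + 29279}{47269 - 13465} = \frac{19238}{33804} = 19238 \cdot \frac{1}{33804} = \frac{9619}{16902}$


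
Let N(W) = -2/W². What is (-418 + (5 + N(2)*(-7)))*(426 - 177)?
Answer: -203931/2 ≈ -1.0197e+5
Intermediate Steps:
N(W) = -2/W²
(-418 + (5 + N(2)*(-7)))*(426 - 177) = (-418 + (5 - 2/2²*(-7)))*(426 - 177) = (-418 + (5 - 2*¼*(-7)))*249 = (-418 + (5 - ½*(-7)))*249 = (-418 + (5 + 7/2))*249 = (-418 + 17/2)*249 = -819/2*249 = -203931/2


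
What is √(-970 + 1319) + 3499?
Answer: 3499 + √349 ≈ 3517.7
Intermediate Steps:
√(-970 + 1319) + 3499 = √349 + 3499 = 3499 + √349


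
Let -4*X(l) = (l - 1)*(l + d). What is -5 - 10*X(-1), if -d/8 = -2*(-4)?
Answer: 320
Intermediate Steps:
d = -64 (d = -(-16)*(-4) = -8*8 = -64)
X(l) = -(-1 + l)*(-64 + l)/4 (X(l) = -(l - 1)*(l - 64)/4 = -(-1 + l)*(-64 + l)/4)
-5 - 10*X(-1) = -5 - 10*(-16 - ¼*(-1)² + (65/4)*(-1)) = -5 - 10*(-16 - ¼*1 - 65/4) = -5 - 10*(-16 - ¼ - 65/4) = -5 - 10*(-65/2) = -5 + 325 = 320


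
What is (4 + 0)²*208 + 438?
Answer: 3766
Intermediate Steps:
(4 + 0)²*208 + 438 = 4²*208 + 438 = 16*208 + 438 = 3328 + 438 = 3766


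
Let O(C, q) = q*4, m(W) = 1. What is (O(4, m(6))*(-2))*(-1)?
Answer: 8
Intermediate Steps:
O(C, q) = 4*q
(O(4, m(6))*(-2))*(-1) = ((4*1)*(-2))*(-1) = (4*(-2))*(-1) = -8*(-1) = 8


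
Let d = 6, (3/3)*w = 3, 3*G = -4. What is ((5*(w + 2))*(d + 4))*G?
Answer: -1000/3 ≈ -333.33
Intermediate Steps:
G = -4/3 (G = (⅓)*(-4) = -4/3 ≈ -1.3333)
w = 3
((5*(w + 2))*(d + 4))*G = ((5*(3 + 2))*(6 + 4))*(-4/3) = ((5*5)*10)*(-4/3) = (25*10)*(-4/3) = 250*(-4/3) = -1000/3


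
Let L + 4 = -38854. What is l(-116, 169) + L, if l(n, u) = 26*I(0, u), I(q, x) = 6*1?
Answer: -38702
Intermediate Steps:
I(q, x) = 6
l(n, u) = 156 (l(n, u) = 26*6 = 156)
L = -38858 (L = -4 - 38854 = -38858)
l(-116, 169) + L = 156 - 38858 = -38702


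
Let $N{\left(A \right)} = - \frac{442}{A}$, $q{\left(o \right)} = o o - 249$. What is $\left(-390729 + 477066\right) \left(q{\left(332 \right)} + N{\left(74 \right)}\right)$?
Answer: $\frac{351292647798}{37} \approx 9.4944 \cdot 10^{9}$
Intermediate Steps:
$q{\left(o \right)} = -249 + o^{2}$ ($q{\left(o \right)} = o^{2} - 249 = -249 + o^{2}$)
$\left(-390729 + 477066\right) \left(q{\left(332 \right)} + N{\left(74 \right)}\right) = \left(-390729 + 477066\right) \left(\left(-249 + 332^{2}\right) - \frac{442}{74}\right) = 86337 \left(\left(-249 + 110224\right) - \frac{221}{37}\right) = 86337 \left(109975 - \frac{221}{37}\right) = 86337 \cdot \frac{4068854}{37} = \frac{351292647798}{37}$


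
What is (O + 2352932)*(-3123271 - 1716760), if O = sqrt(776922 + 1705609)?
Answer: -11388263820892 - 4840031*sqrt(2482531) ≈ -1.1396e+13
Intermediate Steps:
O = sqrt(2482531) ≈ 1575.6
(O + 2352932)*(-3123271 - 1716760) = (sqrt(2482531) + 2352932)*(-3123271 - 1716760) = (2352932 + sqrt(2482531))*(-4840031) = -11388263820892 - 4840031*sqrt(2482531)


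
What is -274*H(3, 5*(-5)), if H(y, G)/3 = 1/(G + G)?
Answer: 411/25 ≈ 16.440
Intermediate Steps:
H(y, G) = 3/(2*G) (H(y, G) = 3/(G + G) = 3/((2*G)) = 3*(1/(2*G)) = 3/(2*G))
-274*H(3, 5*(-5)) = -411/(5*(-5)) = -411/(-25) = -411*(-1)/25 = -274*(-3/50) = 411/25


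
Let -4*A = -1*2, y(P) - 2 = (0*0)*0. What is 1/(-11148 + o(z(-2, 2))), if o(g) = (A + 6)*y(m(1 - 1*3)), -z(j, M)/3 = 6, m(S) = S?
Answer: -1/11135 ≈ -8.9807e-5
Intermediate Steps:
y(P) = 2 (y(P) = 2 + (0*0)*0 = 2 + 0*0 = 2 + 0 = 2)
z(j, M) = -18 (z(j, M) = -3*6 = -18)
A = ½ (A = -(-1)*2/4 = -¼*(-2) = ½ ≈ 0.50000)
o(g) = 13 (o(g) = (½ + 6)*2 = (13/2)*2 = 13)
1/(-11148 + o(z(-2, 2))) = 1/(-11148 + 13) = 1/(-11135) = -1/11135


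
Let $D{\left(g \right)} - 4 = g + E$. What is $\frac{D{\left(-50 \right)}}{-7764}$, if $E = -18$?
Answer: $\frac{16}{1941} \approx 0.0082432$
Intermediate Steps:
$D{\left(g \right)} = -14 + g$ ($D{\left(g \right)} = 4 + \left(g - 18\right) = 4 + \left(-18 + g\right) = -14 + g$)
$\frac{D{\left(-50 \right)}}{-7764} = \frac{-14 - 50}{-7764} = \left(-64\right) \left(- \frac{1}{7764}\right) = \frac{16}{1941}$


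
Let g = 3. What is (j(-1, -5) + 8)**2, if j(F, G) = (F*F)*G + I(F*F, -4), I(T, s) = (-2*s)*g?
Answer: 729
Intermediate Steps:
I(T, s) = -6*s (I(T, s) = -2*s*3 = -6*s)
j(F, G) = 24 + G*F**2 (j(F, G) = (F*F)*G - 6*(-4) = F**2*G + 24 = G*F**2 + 24 = 24 + G*F**2)
(j(-1, -5) + 8)**2 = ((24 - 5*(-1)**2) + 8)**2 = ((24 - 5*1) + 8)**2 = ((24 - 5) + 8)**2 = (19 + 8)**2 = 27**2 = 729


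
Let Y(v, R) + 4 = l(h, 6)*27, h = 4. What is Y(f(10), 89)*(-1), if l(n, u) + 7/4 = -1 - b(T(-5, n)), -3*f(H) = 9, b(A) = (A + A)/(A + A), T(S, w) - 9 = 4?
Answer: 421/4 ≈ 105.25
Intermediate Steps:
T(S, w) = 13 (T(S, w) = 9 + 4 = 13)
b(A) = 1 (b(A) = (2*A)/((2*A)) = (2*A)*(1/(2*A)) = 1)
f(H) = -3 (f(H) = -1/3*9 = -3)
l(n, u) = -15/4 (l(n, u) = -7/4 + (-1 - 1*1) = -7/4 + (-1 - 1) = -7/4 - 2 = -15/4)
Y(v, R) = -421/4 (Y(v, R) = -4 - 15/4*27 = -4 - 405/4 = -421/4)
Y(f(10), 89)*(-1) = -421/4*(-1) = 421/4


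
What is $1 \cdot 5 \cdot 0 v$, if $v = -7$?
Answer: $0$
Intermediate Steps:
$1 \cdot 5 \cdot 0 v = 1 \cdot 5 \cdot 0 \left(-7\right) = 5 \cdot 0 \left(-7\right) = 0 \left(-7\right) = 0$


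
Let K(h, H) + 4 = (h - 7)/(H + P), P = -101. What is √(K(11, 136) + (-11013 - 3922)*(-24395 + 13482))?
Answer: √199657422615/35 ≈ 12767.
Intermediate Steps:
K(h, H) = -4 + (-7 + h)/(-101 + H) (K(h, H) = -4 + (h - 7)/(H - 101) = -4 + (-7 + h)/(-101 + H))
√(K(11, 136) + (-11013 - 3922)*(-24395 + 13482)) = √((397 + 11 - 4*136)/(-101 + 136) + (-11013 - 3922)*(-24395 + 13482)) = √((397 + 11 - 544)/35 - 14935*(-10913)) = √((1/35)*(-136) + 162985655) = √(-136/35 + 162985655) = √(5704497789/35) = √199657422615/35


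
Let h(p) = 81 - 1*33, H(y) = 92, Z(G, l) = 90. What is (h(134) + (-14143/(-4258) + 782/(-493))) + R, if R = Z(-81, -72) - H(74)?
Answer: 5894451/123482 ≈ 47.735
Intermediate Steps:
h(p) = 48 (h(p) = 81 - 33 = 48)
R = -2 (R = 90 - 1*92 = 90 - 92 = -2)
(h(134) + (-14143/(-4258) + 782/(-493))) + R = (48 + (-14143/(-4258) + 782/(-493))) - 2 = (48 + (-14143*(-1/4258) + 782*(-1/493))) - 2 = (48 + (14143/4258 - 46/29)) - 2 = (48 + 214279/123482) - 2 = 6141415/123482 - 2 = 5894451/123482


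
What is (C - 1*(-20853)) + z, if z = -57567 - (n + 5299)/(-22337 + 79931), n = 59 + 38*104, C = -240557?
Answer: -7984577642/28797 ≈ -2.7727e+5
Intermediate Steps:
n = 4011 (n = 59 + 3952 = 4011)
z = -1657761554/28797 (z = -57567 - (4011 + 5299)/(-22337 + 79931) = -57567 - 9310/57594 = -57567 - 1*4655/28797 = -57567 - 4655/28797 = -1657761554/28797 ≈ -57567.)
(C - 1*(-20853)) + z = (-240557 - 1*(-20853)) - 1657761554/28797 = (-240557 + 20853) - 1657761554/28797 = -219704 - 1657761554/28797 = -7984577642/28797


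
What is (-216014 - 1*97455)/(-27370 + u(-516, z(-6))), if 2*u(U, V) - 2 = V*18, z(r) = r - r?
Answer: 313469/27369 ≈ 11.453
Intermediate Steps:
z(r) = 0
u(U, V) = 1 + 9*V (u(U, V) = 1 + (V*18)/2 = 1 + (18*V)/2 = 1 + 9*V)
(-216014 - 1*97455)/(-27370 + u(-516, z(-6))) = (-216014 - 1*97455)/(-27370 + (1 + 9*0)) = (-216014 - 97455)/(-27370 + (1 + 0)) = -313469/(-27370 + 1) = -313469/(-27369) = -313469*(-1/27369) = 313469/27369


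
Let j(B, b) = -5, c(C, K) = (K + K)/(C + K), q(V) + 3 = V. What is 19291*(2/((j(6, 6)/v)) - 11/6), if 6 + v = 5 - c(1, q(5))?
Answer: -173619/10 ≈ -17362.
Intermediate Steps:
q(V) = -3 + V
c(C, K) = 2*K/(C + K) (c(C, K) = (2*K)/(C + K) = 2*K/(C + K))
v = -7/3 (v = -6 + (5 - 2*(-3 + 5)/(1 + (-3 + 5))) = -6 + (5 - 2*2/(1 + 2)) = -6 + (5 - 2*2/3) = -6 + (5 - 1*4/3) = -6 + (5 - 4/3) = -6 + 11/3 = -7/3 ≈ -2.3333)
19291*(2/((j(6, 6)/v)) - 11/6) = 19291*(2/((-5/(-7/3))) - 11/6) = 19291*(2/((-5*(-3/7))) - 11*⅙) = 19291*(2/(15/7) - 11/6) = 19291*(2*(7/15) - 11/6) = 19291*(14/15 - 11/6) = 19291*(-9/10) = -173619/10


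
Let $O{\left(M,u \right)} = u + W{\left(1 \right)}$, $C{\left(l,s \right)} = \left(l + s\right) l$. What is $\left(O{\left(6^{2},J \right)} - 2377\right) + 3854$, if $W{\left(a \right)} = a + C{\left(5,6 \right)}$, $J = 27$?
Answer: $1560$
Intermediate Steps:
$C{\left(l,s \right)} = l \left(l + s\right)$
$W{\left(a \right)} = 55 + a$ ($W{\left(a \right)} = a + 5 \left(5 + 6\right) = a + 5 \cdot 11 = a + 55 = 55 + a$)
$O{\left(M,u \right)} = 56 + u$ ($O{\left(M,u \right)} = u + \left(55 + 1\right) = u + 56 = 56 + u$)
$\left(O{\left(6^{2},J \right)} - 2377\right) + 3854 = \left(\left(56 + 27\right) - 2377\right) + 3854 = \left(83 - 2377\right) + 3854 = -2294 + 3854 = 1560$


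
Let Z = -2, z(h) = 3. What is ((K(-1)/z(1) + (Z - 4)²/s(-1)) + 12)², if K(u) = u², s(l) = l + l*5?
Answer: 361/9 ≈ 40.111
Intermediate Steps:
s(l) = 6*l (s(l) = l + 5*l = 6*l)
((K(-1)/z(1) + (Z - 4)²/s(-1)) + 12)² = (((-1)²/3 + (-2 - 4)²/((6*(-1)))) + 12)² = ((1*(⅓) + (-6)²/(-6)) + 12)² = ((⅓ + 36*(-⅙)) + 12)² = ((⅓ - 6) + 12)² = (-17/3 + 12)² = (19/3)² = 361/9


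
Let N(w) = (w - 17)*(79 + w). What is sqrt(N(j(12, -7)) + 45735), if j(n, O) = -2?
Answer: 4*sqrt(2767) ≈ 210.41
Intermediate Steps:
N(w) = (-17 + w)*(79 + w)
sqrt(N(j(12, -7)) + 45735) = sqrt((-1343 + (-2)**2 + 62*(-2)) + 45735) = sqrt((-1343 + 4 - 124) + 45735) = sqrt(-1463 + 45735) = sqrt(44272) = 4*sqrt(2767)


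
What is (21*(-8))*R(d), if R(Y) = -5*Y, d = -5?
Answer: -4200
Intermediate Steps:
(21*(-8))*R(d) = (21*(-8))*(-5*(-5)) = -168*25 = -4200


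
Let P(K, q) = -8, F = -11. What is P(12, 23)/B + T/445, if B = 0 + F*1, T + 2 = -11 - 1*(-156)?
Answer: 5133/4895 ≈ 1.0486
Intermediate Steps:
T = 143 (T = -2 + (-11 - 1*(-156)) = -2 + (-11 + 156) = -2 + 145 = 143)
B = -11 (B = 0 - 11*1 = 0 - 11 = -11)
P(12, 23)/B + T/445 = -8/(-11) + 143/445 = -8*(-1/11) + 143*(1/445) = 8/11 + 143/445 = 5133/4895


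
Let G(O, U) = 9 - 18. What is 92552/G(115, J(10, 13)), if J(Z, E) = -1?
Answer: -92552/9 ≈ -10284.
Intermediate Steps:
G(O, U) = -9
92552/G(115, J(10, 13)) = 92552/(-9) = 92552*(-1/9) = -92552/9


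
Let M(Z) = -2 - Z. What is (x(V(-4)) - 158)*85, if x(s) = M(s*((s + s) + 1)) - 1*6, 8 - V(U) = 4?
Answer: -17170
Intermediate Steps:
V(U) = 4 (V(U) = 8 - 1*4 = 8 - 4 = 4)
x(s) = -8 - s*(1 + 2*s) (x(s) = (-2 - s*((s + s) + 1)) - 1*6 = (-2 - s*(2*s + 1)) - 6 = (-2 - s*(1 + 2*s)) - 6 = -8 - s*(1 + 2*s))
(x(V(-4)) - 158)*85 = ((-8 - 1*4*(1 + 2*4)) - 158)*85 = ((-8 - 1*4*(1 + 8)) - 158)*85 = ((-8 - 1*4*9) - 158)*85 = ((-8 - 36) - 158)*85 = (-44 - 158)*85 = -202*85 = -17170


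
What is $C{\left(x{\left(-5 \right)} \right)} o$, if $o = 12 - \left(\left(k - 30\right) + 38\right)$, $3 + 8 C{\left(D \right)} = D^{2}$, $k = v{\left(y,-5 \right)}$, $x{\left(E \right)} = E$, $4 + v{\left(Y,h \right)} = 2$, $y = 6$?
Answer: $\frac{33}{2} \approx 16.5$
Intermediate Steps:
$v{\left(Y,h \right)} = -2$ ($v{\left(Y,h \right)} = -4 + 2 = -2$)
$k = -2$
$C{\left(D \right)} = - \frac{3}{8} + \frac{D^{2}}{8}$
$o = 6$ ($o = 12 - \left(\left(-2 - 30\right) + 38\right) = 12 - \left(-32 + 38\right) = 12 - 6 = 6$)
$C{\left(x{\left(-5 \right)} \right)} o = \left(- \frac{3}{8} + \frac{\left(-5\right)^{2}}{8}\right) 6 = \left(- \frac{3}{8} + \frac{1}{8} \cdot 25\right) 6 = \left(- \frac{3}{8} + \frac{25}{8}\right) 6 = \frac{11}{4} \cdot 6 = \frac{33}{2}$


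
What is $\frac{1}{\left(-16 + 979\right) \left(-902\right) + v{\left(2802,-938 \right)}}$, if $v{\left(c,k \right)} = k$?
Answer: $- \frac{1}{869564} \approx -1.15 \cdot 10^{-6}$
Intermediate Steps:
$\frac{1}{\left(-16 + 979\right) \left(-902\right) + v{\left(2802,-938 \right)}} = \frac{1}{\left(-16 + 979\right) \left(-902\right) - 938} = \frac{1}{963 \left(-902\right) - 938} = \frac{1}{-868626 - 938} = \frac{1}{-869564} = - \frac{1}{869564}$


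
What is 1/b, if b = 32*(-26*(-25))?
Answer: 1/20800 ≈ 4.8077e-5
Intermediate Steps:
b = 20800 (b = 32*650 = 20800)
1/b = 1/20800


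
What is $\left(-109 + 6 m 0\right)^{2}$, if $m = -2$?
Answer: $11881$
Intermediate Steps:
$\left(-109 + 6 m 0\right)^{2} = \left(-109 + 6 \left(-2\right) 0\right)^{2} = \left(-109 - 0\right)^{2} = \left(-109 + 0\right)^{2} = \left(-109\right)^{2} = 11881$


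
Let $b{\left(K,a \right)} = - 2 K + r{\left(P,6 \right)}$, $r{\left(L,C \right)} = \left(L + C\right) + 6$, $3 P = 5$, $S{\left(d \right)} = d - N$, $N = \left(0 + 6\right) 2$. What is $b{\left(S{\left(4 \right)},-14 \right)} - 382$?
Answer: $- \frac{1057}{3} \approx -352.33$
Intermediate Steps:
$N = 12$ ($N = 6 \cdot 2 = 12$)
$S{\left(d \right)} = -12 + d$ ($S{\left(d \right)} = d - 12 = -12 + d$)
$P = \frac{5}{3}$ ($P = \frac{1}{3} \cdot 5 = \frac{5}{3} \approx 1.6667$)
$r{\left(L,C \right)} = 6 + C + L$ ($r{\left(L,C \right)} = \left(C + L\right) + 6 = 6 + C + L$)
$b{\left(K,a \right)} = \frac{41}{3} - 2 K$ ($b{\left(K,a \right)} = - 2 K + \left(6 + 6 + \frac{5}{3}\right) = - 2 K + \frac{41}{3} = \frac{41}{3} - 2 K$)
$b{\left(S{\left(4 \right)},-14 \right)} - 382 = \left(\frac{41}{3} - 2 \left(-12 + 4\right)\right) - 382 = \left(\frac{41}{3} - -16\right) - 382 = \left(\frac{41}{3} + 16\right) - 382 = \frac{89}{3} - 382 = - \frac{1057}{3}$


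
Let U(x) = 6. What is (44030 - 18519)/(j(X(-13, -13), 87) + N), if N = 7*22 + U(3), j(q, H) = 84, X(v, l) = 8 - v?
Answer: 25511/244 ≈ 104.55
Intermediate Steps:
N = 160 (N = 7*22 + 6 = 154 + 6 = 160)
(44030 - 18519)/(j(X(-13, -13), 87) + N) = (44030 - 18519)/(84 + 160) = 25511/244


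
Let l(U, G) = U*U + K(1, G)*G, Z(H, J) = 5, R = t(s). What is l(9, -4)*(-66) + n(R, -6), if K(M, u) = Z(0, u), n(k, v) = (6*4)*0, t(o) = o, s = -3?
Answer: -4026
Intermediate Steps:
R = -3
n(k, v) = 0 (n(k, v) = 24*0 = 0)
K(M, u) = 5
l(U, G) = U² + 5*G (l(U, G) = U*U + 5*G = U² + 5*G)
l(9, -4)*(-66) + n(R, -6) = (9² + 5*(-4))*(-66) + 0 = (81 - 20)*(-66) + 0 = 61*(-66) + 0 = -4026 + 0 = -4026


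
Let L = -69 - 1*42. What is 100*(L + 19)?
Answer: -9200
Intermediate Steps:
L = -111 (L = -69 - 42 = -111)
100*(L + 19) = 100*(-111 + 19) = 100*(-92) = -9200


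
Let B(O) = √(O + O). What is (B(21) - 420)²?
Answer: (420 - √42)² ≈ 1.7100e+5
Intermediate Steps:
B(O) = √2*√O (B(O) = √(2*O) = √2*√O)
(B(21) - 420)² = (√2*√21 - 420)² = (√42 - 420)² = (-420 + √42)²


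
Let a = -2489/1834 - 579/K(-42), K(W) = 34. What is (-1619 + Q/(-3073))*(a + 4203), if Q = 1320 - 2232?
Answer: -2477034747475/365687 ≈ -6.7736e+6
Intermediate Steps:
Q = -912
a = -2188/119 (a = -2489/1834 - 579/34 = -2489*1/1834 - 579*1/34 = -19/14 - 579/34 = -2188/119 ≈ -18.387)
(-1619 + Q/(-3073))*(a + 4203) = (-1619 - 912/(-3073))*(-2188/119 + 4203) = (-1619 - 912*(-1/3073))*(497969/119) = (-1619 + 912/3073)*(497969/119) = -4974275/3073*497969/119 = -2477034747475/365687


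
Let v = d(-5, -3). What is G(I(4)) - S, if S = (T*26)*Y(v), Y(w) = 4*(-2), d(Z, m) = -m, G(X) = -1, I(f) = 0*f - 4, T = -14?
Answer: -2913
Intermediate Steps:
I(f) = -4 (I(f) = 0 - 4 = -4)
v = 3 (v = -1*(-3) = 3)
Y(w) = -8
S = 2912 (S = -14*26*(-8) = -364*(-8) = 2912)
G(I(4)) - S = -1 - 1*2912 = -1 - 2912 = -2913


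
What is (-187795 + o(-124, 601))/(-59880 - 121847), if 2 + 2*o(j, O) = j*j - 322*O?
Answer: 276869/181727 ≈ 1.5235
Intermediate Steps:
o(j, O) = -1 + j²/2 - 161*O (o(j, O) = -1 + (j*j - 322*O)/2 = -1 + (j² - 322*O)/2 = -1 + (j²/2 - 161*O) = -1 + j²/2 - 161*O)
(-187795 + o(-124, 601))/(-59880 - 121847) = (-187795 + (-1 + (½)*(-124)² - 161*601))/(-59880 - 121847) = (-187795 + (-1 + (½)*15376 - 96761))/(-181727) = (-187795 + (-1 + 7688 - 96761))*(-1/181727) = (-187795 - 89074)*(-1/181727) = -276869*(-1/181727) = 276869/181727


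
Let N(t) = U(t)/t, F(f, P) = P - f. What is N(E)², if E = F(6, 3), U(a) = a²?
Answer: 9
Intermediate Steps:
E = -3 (E = 3 - 1*6 = 3 - 6 = -3)
N(t) = t (N(t) = t²/t = t)
N(E)² = (-3)² = 9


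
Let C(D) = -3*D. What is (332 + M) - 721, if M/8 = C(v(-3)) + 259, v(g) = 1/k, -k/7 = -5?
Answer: 58881/35 ≈ 1682.3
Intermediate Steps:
k = 35 (k = -7*(-5) = 35)
v(g) = 1/35
M = 72496/35 (M = 8*(-3*1/35 + 259) = 8*(-3/35 + 259) = 8*(9062/35) = 72496/35 ≈ 2071.3)
(332 + M) - 721 = (332 + 72496/35) - 721 = 84116/35 - 721 = 58881/35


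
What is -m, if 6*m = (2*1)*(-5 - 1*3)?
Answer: 8/3 ≈ 2.6667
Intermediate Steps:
m = -8/3 (m = ((2*1)*(-5 - 1*3))/6 = (2*(-5 - 3))/6 = (2*(-8))/6 = (1/6)*(-16) = -8/3 ≈ -2.6667)
-m = -1*(-8/3) = 8/3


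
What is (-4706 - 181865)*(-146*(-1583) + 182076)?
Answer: -77090017774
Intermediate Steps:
(-4706 - 181865)*(-146*(-1583) + 182076) = -186571*(231118 + 182076) = -186571*413194 = -77090017774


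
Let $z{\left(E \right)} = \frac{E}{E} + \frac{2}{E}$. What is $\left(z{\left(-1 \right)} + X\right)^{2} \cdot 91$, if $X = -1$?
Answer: $364$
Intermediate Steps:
$z{\left(E \right)} = 1 + \frac{2}{E}$
$\left(z{\left(-1 \right)} + X\right)^{2} \cdot 91 = \left(\frac{2 - 1}{-1} - 1\right)^{2} \cdot 91 = \left(\left(-1\right) 1 - 1\right)^{2} \cdot 91 = \left(-1 - 1\right)^{2} \cdot 91 = \left(-2\right)^{2} \cdot 91 = 4 \cdot 91 = 364$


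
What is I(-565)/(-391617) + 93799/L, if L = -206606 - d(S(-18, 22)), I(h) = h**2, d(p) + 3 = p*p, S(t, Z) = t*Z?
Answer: -152745713258/142321058523 ≈ -1.0732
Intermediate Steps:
S(t, Z) = Z*t
d(p) = -3 + p**2 (d(p) = -3 + p*p = -3 + p**2)
L = -363419 (L = -206606 - (-3 + (22*(-18))**2) = -206606 - (-3 + (-396)**2) = -206606 - (-3 + 156816) = -206606 - 1*156813 = -206606 - 156813 = -363419)
I(-565)/(-391617) + 93799/L = (-565)**2/(-391617) + 93799/(-363419) = 319225*(-1/391617) + 93799*(-1/363419) = -319225/391617 - 93799/363419 = -152745713258/142321058523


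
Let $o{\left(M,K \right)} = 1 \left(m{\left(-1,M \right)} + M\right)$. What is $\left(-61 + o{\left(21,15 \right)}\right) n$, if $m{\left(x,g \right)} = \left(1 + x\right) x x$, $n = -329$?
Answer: $13160$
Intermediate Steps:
$m{\left(x,g \right)} = x^{2} \left(1 + x\right)$ ($m{\left(x,g \right)} = x \left(1 + x\right) x = x^{2} \left(1 + x\right)$)
$o{\left(M,K \right)} = M$ ($o{\left(M,K \right)} = 1 \left(\left(-1\right)^{2} \left(1 - 1\right) + M\right) = 1 \left(1 \cdot 0 + M\right) = 1 \left(0 + M\right) = 1 M = M$)
$\left(-61 + o{\left(21,15 \right)}\right) n = \left(-61 + 21\right) \left(-329\right) = \left(-40\right) \left(-329\right) = 13160$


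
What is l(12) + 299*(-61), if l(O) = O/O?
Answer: -18238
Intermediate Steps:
l(O) = 1
l(12) + 299*(-61) = 1 + 299*(-61) = 1 - 18239 = -18238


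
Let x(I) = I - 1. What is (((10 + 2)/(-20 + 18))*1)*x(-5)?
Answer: 36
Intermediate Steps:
x(I) = -1 + I
(((10 + 2)/(-20 + 18))*1)*x(-5) = (((10 + 2)/(-20 + 18))*1)*(-1 - 5) = ((12/(-2))*1)*(-6) = ((12*(-½))*1)*(-6) = -6*1*(-6) = -6*(-6) = 36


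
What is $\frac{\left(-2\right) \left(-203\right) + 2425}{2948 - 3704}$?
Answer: $- \frac{2831}{756} \approx -3.7447$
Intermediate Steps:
$\frac{\left(-2\right) \left(-203\right) + 2425}{2948 - 3704} = \frac{406 + 2425}{-756} = 2831 \left(- \frac{1}{756}\right) = - \frac{2831}{756}$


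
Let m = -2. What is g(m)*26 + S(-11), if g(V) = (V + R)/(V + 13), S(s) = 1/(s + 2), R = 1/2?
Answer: -362/99 ≈ -3.6566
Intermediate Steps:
R = 1/2 ≈ 0.50000
S(s) = 1/(2 + s)
g(V) = (1/2 + V)/(13 + V) (g(V) = (V + 1/2)/(V + 13) = (1/2 + V)/(13 + V))
g(m)*26 + S(-11) = ((1/2 - 2)/(13 - 2))*26 + 1/(2 - 11) = (-3/2/11)*26 + 1/(-9) = ((1/11)*(-3/2))*26 - 1/9 = -3/22*26 - 1/9 = -39/11 - 1/9 = -362/99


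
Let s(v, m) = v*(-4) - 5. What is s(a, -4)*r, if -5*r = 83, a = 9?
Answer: 3403/5 ≈ 680.60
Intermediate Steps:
s(v, m) = -5 - 4*v (s(v, m) = -4*v - 5 = -5 - 4*v)
r = -83/5 (r = -1/5*83 = -83/5 ≈ -16.600)
s(a, -4)*r = (-5 - 4*9)*(-83/5) = (-5 - 36)*(-83/5) = -41*(-83/5) = 3403/5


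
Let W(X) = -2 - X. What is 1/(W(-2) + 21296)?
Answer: 1/21296 ≈ 4.6957e-5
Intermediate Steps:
1/(W(-2) + 21296) = 1/((-2 - 1*(-2)) + 21296) = 1/((-2 + 2) + 21296) = 1/(0 + 21296) = 1/21296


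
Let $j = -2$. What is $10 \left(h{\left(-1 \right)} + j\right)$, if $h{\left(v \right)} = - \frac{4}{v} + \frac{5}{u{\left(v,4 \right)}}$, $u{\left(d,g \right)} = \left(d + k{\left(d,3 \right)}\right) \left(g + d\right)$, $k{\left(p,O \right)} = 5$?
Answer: $\frac{145}{6} \approx 24.167$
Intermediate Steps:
$u{\left(d,g \right)} = \left(5 + d\right) \left(d + g\right)$ ($u{\left(d,g \right)} = \left(d + 5\right) \left(g + d\right) = \left(5 + d\right) \left(d + g\right)$)
$h{\left(v \right)} = - \frac{4}{v} + \frac{5}{20 + v^{2} + 9 v}$ ($h{\left(v \right)} = - \frac{4}{v} + \frac{5}{v^{2} + 5 v + 5 \cdot 4 + v 4} = - \frac{4}{v} + \frac{5}{v^{2} + 5 v + 20 + 4 v} = - \frac{4}{v} + \frac{5}{20 + v^{2} + 9 v}$)
$10 \left(h{\left(-1 \right)} + j\right) = 10 \left(\frac{-80 - -31 - 4 \left(-1\right)^{2}}{\left(-1\right) \left(20 + \left(-1\right)^{2} + 9 \left(-1\right)\right)} - 2\right) = 10 \left(- \frac{-80 + 31 - 4}{20 + 1 - 9} - 2\right) = 10 \left(- \frac{-80 + 31 - 4}{12} - 2\right) = 10 \left(\left(-1\right) \frac{1}{12} \left(-53\right) - 2\right) = 10 \left(\frac{53}{12} - 2\right) = 10 \cdot \frac{29}{12} = \frac{145}{6}$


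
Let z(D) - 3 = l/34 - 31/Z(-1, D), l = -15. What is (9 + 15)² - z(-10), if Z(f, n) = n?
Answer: 48479/85 ≈ 570.34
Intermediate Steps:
z(D) = 87/34 - 31/D (z(D) = 3 + (-15/34 - 31/D) = 87/34 - 31/D)
(9 + 15)² - z(-10) = (9 + 15)² - (87/34 - 31/(-10)) = 24² - (87/34 - 31*(-⅒)) = 576 - (87/34 + 31/10) = 576 - 1*481/85 = 576 - 481/85 = 48479/85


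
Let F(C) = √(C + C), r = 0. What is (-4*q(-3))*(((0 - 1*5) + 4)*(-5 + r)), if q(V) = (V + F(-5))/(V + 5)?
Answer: 30 - 10*I*√10 ≈ 30.0 - 31.623*I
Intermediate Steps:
F(C) = √2*√C (F(C) = √(2*C) = √2*√C)
q(V) = (V + I*√10)/(5 + V) (q(V) = (V + √2*√(-5))/(V + 5) = (V + √2*(I*√5))/(5 + V) = (V + I*√10)/(5 + V))
(-4*q(-3))*(((0 - 1*5) + 4)*(-5 + r)) = (-4*(-3 + I*√10)/(5 - 3))*(((0 - 1*5) + 4)*(-5 + 0)) = (-4*(-3 + I*√10)/2)*(((0 - 5) + 4)*(-5)) = (-2*(-3 + I*√10))*((-5 + 4)*(-5)) = (-4*(-3/2 + I*√10/2))*(-1*(-5)) = (6 - 2*I*√10)*5 = 30 - 10*I*√10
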